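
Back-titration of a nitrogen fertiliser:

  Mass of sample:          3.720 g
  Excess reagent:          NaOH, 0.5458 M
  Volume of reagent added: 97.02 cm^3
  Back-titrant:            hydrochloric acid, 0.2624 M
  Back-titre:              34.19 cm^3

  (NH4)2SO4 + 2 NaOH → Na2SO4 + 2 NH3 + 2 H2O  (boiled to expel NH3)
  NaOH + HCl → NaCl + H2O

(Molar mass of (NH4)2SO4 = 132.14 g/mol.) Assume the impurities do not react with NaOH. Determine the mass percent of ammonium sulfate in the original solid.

78.12 %

n(NaOH) added = 0.09702 × 0.5458 = 0.05295 mol
n(HCl) used in back-titration = 0.03419 × 0.2624 = 8.971 × 10^-3 mol
n(NaOH) left over = 8.971 × 10^-3 mol (1:1 ratio)
n(NaOH) consumed by analyte = 0.05295 − 8.971 × 10^-3 = 0.04398 mol
From the 1:2 ratio, n((NH4)2SO4) = 1/2 × 0.04398 = 0.02199 mol
mass of (NH4)2SO4 = 0.02199 × 132.14 = 2.906 g
% (NH4)2SO4 = 2.906 / 3.720 × 100 = 78.12 %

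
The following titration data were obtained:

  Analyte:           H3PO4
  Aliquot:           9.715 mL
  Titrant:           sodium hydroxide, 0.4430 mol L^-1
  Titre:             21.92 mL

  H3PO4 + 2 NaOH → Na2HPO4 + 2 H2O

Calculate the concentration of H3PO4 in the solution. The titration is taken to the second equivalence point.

n(NaOH) = 0.02192 L × 0.4430 mol/L = 9.711 × 10^-3 mol
From the 1:2 mole ratio, n(H3PO4) = 1/2 × 9.711 × 10^-3 = 4.855 × 10^-3 mol
[H3PO4] = 4.855 × 10^-3 mol / 0.009715 L = 0.4998 mol/L

0.4998 mol/L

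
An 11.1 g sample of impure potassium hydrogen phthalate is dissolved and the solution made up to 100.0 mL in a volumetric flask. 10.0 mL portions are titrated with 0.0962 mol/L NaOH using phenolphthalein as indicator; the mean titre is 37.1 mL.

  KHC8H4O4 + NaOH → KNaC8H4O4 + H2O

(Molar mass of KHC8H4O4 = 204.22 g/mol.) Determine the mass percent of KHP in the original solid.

n(NaOH) per titration = 0.0371 × 0.0962 = 3.57 × 10^-3 mol
n(KHC8H4O4) in each aliquot = 3.57 × 10^-3 mol (1:1 ratio)
n(KHC8H4O4) in the whole flask = 3.57 × 10^-3 × 100.0/10.0 = 0.0357 mol
mass of KHC8H4O4 = 0.0357 × 204.22 = 7.29 g
% KHC8H4O4 = 7.29 / 11.1 × 100 = 65.7 %

65.7 %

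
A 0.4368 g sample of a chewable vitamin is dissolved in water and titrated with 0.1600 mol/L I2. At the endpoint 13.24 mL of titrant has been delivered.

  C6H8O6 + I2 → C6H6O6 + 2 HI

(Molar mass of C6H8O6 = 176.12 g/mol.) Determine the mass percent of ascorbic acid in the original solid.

85.41 %

n(I2) = 0.01324 L × 0.1600 mol/L = 2.118 × 10^-3 mol
n(C6H8O6) = 2.118 × 10^-3 mol (1:1 ratio)
mass of C6H8O6 = 2.118 × 10^-3 × 176.12 g/mol = 0.3731 g
% C6H8O6 = 0.3731 / 0.4368 × 100 = 85.41 %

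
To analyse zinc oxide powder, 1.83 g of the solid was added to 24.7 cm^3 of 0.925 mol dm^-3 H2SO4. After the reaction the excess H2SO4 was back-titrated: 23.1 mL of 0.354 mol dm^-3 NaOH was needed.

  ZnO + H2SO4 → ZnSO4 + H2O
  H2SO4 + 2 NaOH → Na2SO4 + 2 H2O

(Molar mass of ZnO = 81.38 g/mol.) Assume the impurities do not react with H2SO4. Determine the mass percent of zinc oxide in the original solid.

n(H2SO4) added = 0.0247 × 0.925 = 0.0228 mol
n(NaOH) used in back-titration = 0.0231 × 0.354 = 8.18 × 10^-3 mol
From the 1:2 ratio, n(H2SO4) left over = 1/2 × 8.18 × 10^-3 = 4.09 × 10^-3 mol
n(H2SO4) consumed by analyte = 0.0228 − 4.09 × 10^-3 = 0.0188 mol
n(ZnO) = 0.0188 mol (1:1 ratio)
mass of ZnO = 0.0188 × 81.38 = 1.53 g
% ZnO = 1.53 / 1.83 × 100 = 83.4 %

83.4 %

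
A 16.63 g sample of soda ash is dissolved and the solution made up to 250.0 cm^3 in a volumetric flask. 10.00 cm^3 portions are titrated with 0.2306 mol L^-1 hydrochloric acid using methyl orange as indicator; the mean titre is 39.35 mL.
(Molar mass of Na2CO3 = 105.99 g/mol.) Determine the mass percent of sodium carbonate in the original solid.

72.29 %

Na2CO3 + 2 HCl → 2 NaCl + H2O + CO2
n(HCl) per titration = 0.03935 × 0.2306 = 9.074 × 10^-3 mol
From the 1:2 ratio, n(Na2CO3) in each aliquot = 1/2 × 9.074 × 10^-3 = 4.537 × 10^-3 mol
n(Na2CO3) in the whole flask = 4.537 × 10^-3 × 250.0/10.00 = 0.1134 mol
mass of Na2CO3 = 0.1134 × 105.99 = 12.02 g
% Na2CO3 = 12.02 / 16.63 × 100 = 72.29 %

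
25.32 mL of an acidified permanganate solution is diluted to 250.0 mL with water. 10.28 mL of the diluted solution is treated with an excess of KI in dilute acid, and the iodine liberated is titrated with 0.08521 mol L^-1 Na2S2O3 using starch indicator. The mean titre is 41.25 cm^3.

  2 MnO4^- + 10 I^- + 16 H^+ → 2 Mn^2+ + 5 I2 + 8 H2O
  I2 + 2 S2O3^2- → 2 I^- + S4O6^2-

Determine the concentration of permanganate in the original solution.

n(S2O3^2-) = 0.04125 × 0.08521 = 3.515 × 10^-3 mol
n(I2) = n(S2O3^2-)/2 = 1.757 × 10^-3 mol
From the 2:5 ratio, n(MnO4^-) in the aliquot = 2/5 × 1.757 × 10^-3 = 7.030 × 10^-4 mol
[MnO4^-]_dilute = 7.030 × 10^-4 / 0.01028 = 0.06838 mol/L
[MnO4^-]_original = 0.06838 × 250.0/25.32 = 0.6752 mol/L

0.6752 mol/L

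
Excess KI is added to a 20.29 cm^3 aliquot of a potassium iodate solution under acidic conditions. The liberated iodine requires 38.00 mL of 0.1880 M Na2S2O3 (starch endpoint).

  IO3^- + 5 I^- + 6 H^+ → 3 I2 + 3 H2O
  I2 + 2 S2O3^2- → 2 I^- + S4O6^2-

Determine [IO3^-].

n(S2O3^2-) = 0.03800 × 0.1880 = 7.144 × 10^-3 mol
n(I2) = n(S2O3^2-)/2 = 3.572 × 10^-3 mol
From the 1:3 ratio, n(IO3^-) in the aliquot = 1/3 × 3.572 × 10^-3 = 1.191 × 10^-3 mol
[IO3^-] = 1.191 × 10^-3 / 0.02029 = 0.05868 mol/L

0.05868 M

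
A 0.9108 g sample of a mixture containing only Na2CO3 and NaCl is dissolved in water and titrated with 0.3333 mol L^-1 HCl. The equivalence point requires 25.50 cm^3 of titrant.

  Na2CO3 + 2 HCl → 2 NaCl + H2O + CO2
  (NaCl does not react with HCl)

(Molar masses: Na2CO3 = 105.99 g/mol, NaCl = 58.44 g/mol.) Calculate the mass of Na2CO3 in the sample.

n(HCl) = 0.02550 × 0.3333 = 8.499 × 10^-3 mol
Let x = n(Na2CO3), y = n(NaCl).
Titrant: 2x = 8.499 × 10^-3;  mass: 105.99x + 58.44y = 0.9108
Solving, x = 4.250 × 10^-3 mol, y = 7.878 × 10^-3 mol
mass of Na2CO3 = 4.250 × 10^-3 × 105.99 = 0.4504 g

0.4504 g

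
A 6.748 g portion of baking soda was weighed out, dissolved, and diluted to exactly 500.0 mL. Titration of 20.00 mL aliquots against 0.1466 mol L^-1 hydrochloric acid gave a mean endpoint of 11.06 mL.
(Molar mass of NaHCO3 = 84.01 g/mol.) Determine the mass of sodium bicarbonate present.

NaHCO3 + HCl → NaCl + H2O + CO2
n(HCl) per titration = 0.01106 × 0.1466 = 1.621 × 10^-3 mol
n(NaHCO3) in each aliquot = 1.621 × 10^-3 mol (1:1 ratio)
n(NaHCO3) in the whole flask = 1.621 × 10^-3 × 500.0/20.00 = 0.04053 mol
mass of NaHCO3 = 0.04053 × 84.01 = 3.405 g

3.405 g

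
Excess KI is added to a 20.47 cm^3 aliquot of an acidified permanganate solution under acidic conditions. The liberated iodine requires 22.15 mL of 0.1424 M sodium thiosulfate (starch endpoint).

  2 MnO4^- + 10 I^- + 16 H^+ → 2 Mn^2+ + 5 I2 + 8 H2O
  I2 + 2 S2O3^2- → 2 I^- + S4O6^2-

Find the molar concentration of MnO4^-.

n(S2O3^2-) = 0.02215 × 0.1424 = 3.154 × 10^-3 mol
n(I2) = n(S2O3^2-)/2 = 1.577 × 10^-3 mol
From the 2:5 ratio, n(MnO4^-) in the aliquot = 2/5 × 1.577 × 10^-3 = 6.308 × 10^-4 mol
[MnO4^-] = 6.308 × 10^-4 / 0.02047 = 0.03082 mol/L

0.03082 M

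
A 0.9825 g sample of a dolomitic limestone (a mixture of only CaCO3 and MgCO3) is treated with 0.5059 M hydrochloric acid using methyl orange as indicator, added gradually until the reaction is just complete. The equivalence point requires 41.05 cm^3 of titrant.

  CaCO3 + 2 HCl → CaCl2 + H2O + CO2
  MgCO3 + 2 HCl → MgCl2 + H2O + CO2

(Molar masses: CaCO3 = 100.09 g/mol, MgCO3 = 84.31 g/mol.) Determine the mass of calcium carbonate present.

0.6791 g

n(HCl) = 0.04105 × 0.5059 = 0.02077 mol
Let x = n(CaCO3), y = n(MgCO3).
Titrant: 2x + 2y = 0.02077;  mass: 100.09x + 84.31y = 0.9825
Solving, x = 6.784 × 10^-3 mol, y = 3.599 × 10^-3 mol
mass of CaCO3 = 6.784 × 10^-3 × 100.09 = 0.6791 g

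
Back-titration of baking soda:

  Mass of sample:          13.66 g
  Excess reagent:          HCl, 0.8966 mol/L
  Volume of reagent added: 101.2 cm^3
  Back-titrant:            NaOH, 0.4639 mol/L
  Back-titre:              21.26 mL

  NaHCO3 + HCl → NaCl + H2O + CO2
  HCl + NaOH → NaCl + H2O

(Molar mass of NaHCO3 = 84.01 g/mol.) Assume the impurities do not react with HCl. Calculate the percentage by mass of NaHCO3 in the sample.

n(HCl) added = 0.1012 × 0.8966 = 0.09074 mol
n(NaOH) used in back-titration = 0.02126 × 0.4639 = 9.863 × 10^-3 mol
n(HCl) left over = 9.863 × 10^-3 mol (1:1 ratio)
n(HCl) consumed by analyte = 0.09074 − 9.863 × 10^-3 = 0.08087 mol
n(NaHCO3) = 0.08087 mol (1:1 ratio)
mass of NaHCO3 = 0.08087 × 84.01 = 6.794 g
% NaHCO3 = 6.794 / 13.66 × 100 = 49.74 %

49.74 %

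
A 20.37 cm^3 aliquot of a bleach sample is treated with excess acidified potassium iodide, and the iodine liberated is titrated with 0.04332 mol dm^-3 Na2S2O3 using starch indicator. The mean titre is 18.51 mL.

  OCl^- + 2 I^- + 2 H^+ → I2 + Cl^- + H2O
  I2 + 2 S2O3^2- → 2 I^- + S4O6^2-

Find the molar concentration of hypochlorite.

n(S2O3^2-) = 0.01851 × 0.04332 = 8.019 × 10^-4 mol
n(I2) = n(S2O3^2-)/2 = 4.009 × 10^-4 mol
n(OCl^-) in the aliquot = 4.009 × 10^-4 mol (1:1 ratio)
[OCl^-] = 4.009 × 10^-4 / 0.02037 = 0.01968 mol/L

0.01968 mol/L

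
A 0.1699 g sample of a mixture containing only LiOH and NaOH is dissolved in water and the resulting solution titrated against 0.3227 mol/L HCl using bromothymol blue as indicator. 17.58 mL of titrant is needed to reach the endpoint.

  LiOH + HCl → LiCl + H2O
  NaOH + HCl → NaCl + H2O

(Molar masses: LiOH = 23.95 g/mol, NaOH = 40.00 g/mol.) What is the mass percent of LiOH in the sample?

n(HCl) = 0.01758 × 0.3227 = 5.673 × 10^-3 mol
Let x = n(LiOH), y = n(NaOH).
Titrant: 1x + 1y = 5.673 × 10^-3;  mass: 23.95x + 40.00y = 0.1699
Solving, x = 3.553 × 10^-3 mol, y = 2.120 × 10^-3 mol
mass of LiOH = 3.553 × 10^-3 × 23.95 = 0.08509 g
% LiOH = 0.08509 / 0.1699 × 100 = 50.08 %

50.08 %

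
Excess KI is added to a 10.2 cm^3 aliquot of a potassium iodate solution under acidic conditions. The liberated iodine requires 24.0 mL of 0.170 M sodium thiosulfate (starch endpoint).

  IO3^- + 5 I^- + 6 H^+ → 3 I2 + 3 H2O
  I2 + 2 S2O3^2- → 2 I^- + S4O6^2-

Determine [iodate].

0.0667 M

n(S2O3^2-) = 0.0240 × 0.170 = 4.08 × 10^-3 mol
n(I2) = n(S2O3^2-)/2 = 2.04 × 10^-3 mol
From the 1:3 ratio, n(IO3^-) in the aliquot = 1/3 × 2.04 × 10^-3 = 6.80 × 10^-4 mol
[IO3^-] = 6.80 × 10^-4 / 0.0102 = 0.0667 mol/L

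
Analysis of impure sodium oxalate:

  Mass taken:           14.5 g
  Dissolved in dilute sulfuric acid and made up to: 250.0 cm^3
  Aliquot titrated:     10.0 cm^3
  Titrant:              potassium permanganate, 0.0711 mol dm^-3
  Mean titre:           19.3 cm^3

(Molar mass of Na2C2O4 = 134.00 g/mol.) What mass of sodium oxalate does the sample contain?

11.5 g

2 MnO4^- + 5 C2O4^2- + 16 H^+ → 2 Mn^2+ + 10 CO2 + 8 H2O
n(KMnO4) per titration = 0.0193 × 0.0711 = 1.37 × 10^-3 mol
From the 5:2 ratio, n(Na2C2O4) in each aliquot = 5/2 × 1.37 × 10^-3 = 3.43 × 10^-3 mol
n(Na2C2O4) in the whole flask = 3.43 × 10^-3 × 250.0/10.0 = 0.0858 mol
mass of Na2C2O4 = 0.0858 × 134.00 = 11.5 g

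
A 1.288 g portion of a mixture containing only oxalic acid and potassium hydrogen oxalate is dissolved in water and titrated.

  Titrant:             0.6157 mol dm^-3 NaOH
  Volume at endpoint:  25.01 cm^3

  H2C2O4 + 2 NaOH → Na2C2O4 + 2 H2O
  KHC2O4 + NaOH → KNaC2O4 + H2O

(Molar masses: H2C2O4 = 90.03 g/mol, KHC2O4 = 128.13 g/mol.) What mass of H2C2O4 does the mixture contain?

0.3710 g

n(NaOH) = 0.02501 × 0.6157 = 0.01540 mol
Let x = n(H2C2O4), y = n(KHC2O4).
Titrant: 2x + 1y = 0.01540;  mass: 90.03x + 128.13y = 1.288
Solving, x = 4.121 × 10^-3 mol, y = 7.157 × 10^-3 mol
mass of H2C2O4 = 4.121 × 10^-3 × 90.03 = 0.3710 g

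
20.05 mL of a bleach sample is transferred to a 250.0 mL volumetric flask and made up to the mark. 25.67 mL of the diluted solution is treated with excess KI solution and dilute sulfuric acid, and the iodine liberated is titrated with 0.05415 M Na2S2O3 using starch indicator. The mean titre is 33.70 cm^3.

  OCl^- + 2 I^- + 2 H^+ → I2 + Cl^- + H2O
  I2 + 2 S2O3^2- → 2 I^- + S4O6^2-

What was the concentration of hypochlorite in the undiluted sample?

n(S2O3^2-) = 0.03370 × 0.05415 = 1.825 × 10^-3 mol
n(I2) = n(S2O3^2-)/2 = 9.124 × 10^-4 mol
n(OCl^-) in the aliquot = 9.124 × 10^-4 mol (1:1 ratio)
[OCl^-]_dilute = 9.124 × 10^-4 / 0.02567 = 0.03554 mol/L
[OCl^-]_original = 0.03554 × 250.0/20.05 = 0.4432 mol/L

0.4432 M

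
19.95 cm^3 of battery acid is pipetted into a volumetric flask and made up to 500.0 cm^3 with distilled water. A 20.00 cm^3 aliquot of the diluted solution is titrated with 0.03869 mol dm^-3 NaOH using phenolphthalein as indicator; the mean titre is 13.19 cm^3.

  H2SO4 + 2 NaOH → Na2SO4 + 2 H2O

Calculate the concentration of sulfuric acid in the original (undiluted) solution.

n(NaOH) = 0.01319 × 0.03869 = 5.103 × 10^-4 mol
From the 1:2 ratio, n(H2SO4) in the aliquot = 1/2 × 5.103 × 10^-4 = 2.552 × 10^-4 mol
[H2SO4]_dilute = 2.552 × 10^-4 / 0.02000 = 0.01276 mol/L
Dilution factor = 500.0 / 19.95 = 25.06
[H2SO4]_stock = 0.01276 × 25.06 = 0.3198 mol/L

0.3198 mol/L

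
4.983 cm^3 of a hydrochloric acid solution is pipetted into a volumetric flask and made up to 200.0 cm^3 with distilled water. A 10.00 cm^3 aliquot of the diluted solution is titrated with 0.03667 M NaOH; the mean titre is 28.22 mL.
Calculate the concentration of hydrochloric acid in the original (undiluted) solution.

HCl + NaOH → NaCl + H2O
n(NaOH) = 0.02822 × 0.03667 = 1.035 × 10^-3 mol
n(HCl) in the aliquot = 1.035 × 10^-3 mol (1:1 ratio)
[HCl]_dilute = 1.035 × 10^-3 / 0.01000 = 0.1035 mol/L
Dilution factor = 200.0 / 4.983 = 40.14
[HCl]_stock = 0.1035 × 40.14 = 4.153 mol/L

4.153 M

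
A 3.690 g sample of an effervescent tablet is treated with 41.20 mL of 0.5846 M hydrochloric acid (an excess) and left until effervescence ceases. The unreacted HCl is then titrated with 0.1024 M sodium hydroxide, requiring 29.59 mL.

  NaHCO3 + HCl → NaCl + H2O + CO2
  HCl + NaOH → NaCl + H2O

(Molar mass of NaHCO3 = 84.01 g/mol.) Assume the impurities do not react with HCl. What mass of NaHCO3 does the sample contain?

1.769 g

n(HCl) added = 0.04120 × 0.5846 = 0.02409 mol
n(NaOH) used in back-titration = 0.02959 × 0.1024 = 3.030 × 10^-3 mol
n(HCl) left over = 3.030 × 10^-3 mol (1:1 ratio)
n(HCl) consumed by analyte = 0.02409 − 3.030 × 10^-3 = 0.02106 mol
n(NaHCO3) = 0.02106 mol (1:1 ratio)
mass of NaHCO3 = 0.02106 × 84.01 = 1.769 g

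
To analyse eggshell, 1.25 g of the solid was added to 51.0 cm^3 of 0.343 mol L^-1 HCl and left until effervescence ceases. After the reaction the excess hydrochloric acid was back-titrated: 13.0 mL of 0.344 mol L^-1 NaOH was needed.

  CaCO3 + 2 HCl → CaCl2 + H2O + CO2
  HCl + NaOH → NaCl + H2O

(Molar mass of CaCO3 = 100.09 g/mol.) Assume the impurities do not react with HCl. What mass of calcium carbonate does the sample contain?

0.652 g

n(HCl) added = 0.0510 × 0.343 = 0.0175 mol
n(NaOH) used in back-titration = 0.0130 × 0.344 = 4.47 × 10^-3 mol
n(HCl) left over = 4.47 × 10^-3 mol (1:1 ratio)
n(HCl) consumed by analyte = 0.0175 − 4.47 × 10^-3 = 0.0130 mol
From the 1:2 ratio, n(CaCO3) = 1/2 × 0.0130 = 6.51 × 10^-3 mol
mass of CaCO3 = 6.51 × 10^-3 × 100.09 = 0.652 g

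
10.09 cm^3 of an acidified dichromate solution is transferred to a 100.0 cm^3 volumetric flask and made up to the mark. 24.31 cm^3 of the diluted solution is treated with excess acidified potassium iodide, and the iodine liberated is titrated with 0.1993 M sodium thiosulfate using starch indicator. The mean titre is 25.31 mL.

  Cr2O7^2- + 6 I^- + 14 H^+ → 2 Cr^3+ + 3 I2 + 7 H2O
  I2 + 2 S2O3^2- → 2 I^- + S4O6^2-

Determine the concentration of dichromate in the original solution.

n(S2O3^2-) = 0.02531 × 0.1993 = 5.044 × 10^-3 mol
n(I2) = n(S2O3^2-)/2 = 2.522 × 10^-3 mol
From the 1:3 ratio, n(Cr2O7^2-) in the aliquot = 1/3 × 2.522 × 10^-3 = 8.407 × 10^-4 mol
[Cr2O7^2-]_dilute = 8.407 × 10^-4 / 0.02431 = 0.03458 mol/L
[Cr2O7^2-]_original = 0.03458 × 100.0/10.09 = 0.3427 mol/L

0.3427 M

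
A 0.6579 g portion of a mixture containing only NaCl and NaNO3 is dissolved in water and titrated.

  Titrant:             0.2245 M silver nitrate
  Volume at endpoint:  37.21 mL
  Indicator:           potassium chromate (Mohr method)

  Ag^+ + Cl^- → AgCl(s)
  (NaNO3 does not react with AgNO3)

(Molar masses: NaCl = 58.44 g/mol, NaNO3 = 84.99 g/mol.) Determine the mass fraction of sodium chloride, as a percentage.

74.20 %

n(AgNO3) = 0.03721 × 0.2245 = 8.354 × 10^-3 mol
Let x = n(NaCl), y = n(NaNO3).
Titrant: 1x = 8.354 × 10^-3;  mass: 58.44x + 84.99y = 0.6579
Solving, x = 8.354 × 10^-3 mol, y = 1.997 × 10^-3 mol
mass of NaCl = 8.354 × 10^-3 × 58.44 = 0.4882 g
% NaCl = 0.4882 / 0.6579 × 100 = 74.20 %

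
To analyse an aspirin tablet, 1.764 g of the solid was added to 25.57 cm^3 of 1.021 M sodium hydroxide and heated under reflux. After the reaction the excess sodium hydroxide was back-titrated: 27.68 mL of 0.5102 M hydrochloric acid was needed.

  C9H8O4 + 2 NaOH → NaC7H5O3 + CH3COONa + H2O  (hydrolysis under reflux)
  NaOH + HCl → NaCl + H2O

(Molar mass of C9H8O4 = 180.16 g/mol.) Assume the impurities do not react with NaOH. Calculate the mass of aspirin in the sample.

1.080 g

n(NaOH) added = 0.02557 × 1.021 = 0.02611 mol
n(HCl) used in back-titration = 0.02768 × 0.5102 = 0.01412 mol
n(NaOH) left over = 0.01412 mol (1:1 ratio)
n(NaOH) consumed by analyte = 0.02611 − 0.01412 = 0.01198 mol
From the 1:2 ratio, n(C9H8O4) = 1/2 × 0.01198 = 5.992 × 10^-3 mol
mass of C9H8O4 = 5.992 × 10^-3 × 180.16 = 1.080 g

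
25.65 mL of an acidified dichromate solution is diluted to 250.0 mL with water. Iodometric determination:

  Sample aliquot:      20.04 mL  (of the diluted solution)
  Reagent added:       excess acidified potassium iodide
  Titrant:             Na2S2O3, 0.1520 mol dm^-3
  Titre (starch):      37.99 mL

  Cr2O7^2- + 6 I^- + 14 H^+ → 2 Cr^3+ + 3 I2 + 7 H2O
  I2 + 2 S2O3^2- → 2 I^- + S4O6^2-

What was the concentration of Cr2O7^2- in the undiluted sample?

n(S2O3^2-) = 0.03799 × 0.1520 = 5.774 × 10^-3 mol
n(I2) = n(S2O3^2-)/2 = 2.887 × 10^-3 mol
From the 1:3 ratio, n(Cr2O7^2-) in the aliquot = 1/3 × 2.887 × 10^-3 = 9.624 × 10^-4 mol
[Cr2O7^2-]_dilute = 9.624 × 10^-4 / 0.02004 = 0.04802 mol/L
[Cr2O7^2-]_original = 0.04802 × 250.0/25.65 = 0.4681 mol/L

0.4681 mol/L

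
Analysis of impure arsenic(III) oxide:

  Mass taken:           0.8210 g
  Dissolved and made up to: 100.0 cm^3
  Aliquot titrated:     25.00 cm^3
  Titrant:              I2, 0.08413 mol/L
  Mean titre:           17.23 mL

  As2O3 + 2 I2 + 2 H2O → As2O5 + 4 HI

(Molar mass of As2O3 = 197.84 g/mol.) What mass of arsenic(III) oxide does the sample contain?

0.5736 g

n(I2) per titration = 0.01723 × 0.08413 = 1.450 × 10^-3 mol
From the 1:2 ratio, n(As2O3) in each aliquot = 1/2 × 1.450 × 10^-3 = 7.248 × 10^-4 mol
n(As2O3) in the whole flask = 7.248 × 10^-4 × 100.0/25.00 = 2.899 × 10^-3 mol
mass of As2O3 = 2.899 × 10^-3 × 197.84 = 0.5736 g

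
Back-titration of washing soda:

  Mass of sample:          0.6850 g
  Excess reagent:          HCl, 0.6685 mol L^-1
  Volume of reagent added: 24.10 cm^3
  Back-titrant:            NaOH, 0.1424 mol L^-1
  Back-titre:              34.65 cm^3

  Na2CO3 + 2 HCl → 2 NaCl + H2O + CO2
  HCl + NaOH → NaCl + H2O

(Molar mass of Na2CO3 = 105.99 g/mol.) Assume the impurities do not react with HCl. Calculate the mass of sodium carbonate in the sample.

n(HCl) added = 0.02410 × 0.6685 = 0.01611 mol
n(NaOH) used in back-titration = 0.03465 × 0.1424 = 4.934 × 10^-3 mol
n(HCl) left over = 4.934 × 10^-3 mol (1:1 ratio)
n(HCl) consumed by analyte = 0.01611 − 4.934 × 10^-3 = 0.01118 mol
From the 1:2 ratio, n(Na2CO3) = 1/2 × 0.01118 = 5.588 × 10^-3 mol
mass of Na2CO3 = 5.588 × 10^-3 × 105.99 = 0.5923 g

0.5923 g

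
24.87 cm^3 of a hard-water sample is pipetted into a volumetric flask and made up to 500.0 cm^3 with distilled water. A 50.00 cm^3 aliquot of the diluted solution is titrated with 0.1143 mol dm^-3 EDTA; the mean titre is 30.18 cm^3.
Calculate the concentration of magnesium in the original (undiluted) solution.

1.387 mol/L

Mg^2+ + EDTA^4- → [Mg(EDTA)]^2-
n(EDTA) = 0.03018 × 0.1143 = 3.450 × 10^-3 mol
n(Mg2+) in the aliquot = 3.450 × 10^-3 mol (1:1 ratio)
[Mg2+]_dilute = 3.450 × 10^-3 / 0.05000 = 0.06899 mol/L
Dilution factor = 500.0 / 24.87 = 20.10
[Mg2+]_stock = 0.06899 × 20.10 = 1.387 mol/L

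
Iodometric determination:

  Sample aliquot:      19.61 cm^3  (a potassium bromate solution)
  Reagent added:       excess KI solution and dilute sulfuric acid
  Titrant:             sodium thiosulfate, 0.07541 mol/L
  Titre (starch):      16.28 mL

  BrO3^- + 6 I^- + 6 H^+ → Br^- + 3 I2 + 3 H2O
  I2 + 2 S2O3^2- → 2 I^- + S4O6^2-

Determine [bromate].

0.01043 mol/L

n(S2O3^2-) = 0.01628 × 0.07541 = 1.228 × 10^-3 mol
n(I2) = n(S2O3^2-)/2 = 6.138 × 10^-4 mol
From the 1:3 ratio, n(BrO3^-) in the aliquot = 1/3 × 6.138 × 10^-4 = 2.046 × 10^-4 mol
[BrO3^-] = 2.046 × 10^-4 / 0.01961 = 0.01043 mol/L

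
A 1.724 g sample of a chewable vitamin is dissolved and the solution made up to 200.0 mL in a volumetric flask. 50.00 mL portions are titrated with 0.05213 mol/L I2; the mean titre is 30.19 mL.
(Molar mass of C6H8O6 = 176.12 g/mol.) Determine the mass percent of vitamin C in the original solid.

C6H8O6 + I2 → C6H6O6 + 2 HI
n(I2) per titration = 0.03019 × 0.05213 = 1.574 × 10^-3 mol
n(C6H8O6) in each aliquot = 1.574 × 10^-3 mol (1:1 ratio)
n(C6H8O6) in the whole flask = 1.574 × 10^-3 × 200.0/50.00 = 6.295 × 10^-3 mol
mass of C6H8O6 = 6.295 × 10^-3 × 176.12 = 1.109 g
% C6H8O6 = 1.109 / 1.724 × 100 = 64.31 %

64.31 %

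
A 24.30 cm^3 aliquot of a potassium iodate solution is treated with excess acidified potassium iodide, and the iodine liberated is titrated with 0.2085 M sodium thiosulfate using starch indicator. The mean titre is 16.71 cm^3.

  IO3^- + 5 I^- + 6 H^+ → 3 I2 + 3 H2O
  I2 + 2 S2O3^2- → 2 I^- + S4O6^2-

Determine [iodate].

0.02390 M

n(S2O3^2-) = 0.01671 × 0.2085 = 3.484 × 10^-3 mol
n(I2) = n(S2O3^2-)/2 = 1.742 × 10^-3 mol
From the 1:3 ratio, n(IO3^-) in the aliquot = 1/3 × 1.742 × 10^-3 = 5.807 × 10^-4 mol
[IO3^-] = 5.807 × 10^-4 / 0.02430 = 0.02390 mol/L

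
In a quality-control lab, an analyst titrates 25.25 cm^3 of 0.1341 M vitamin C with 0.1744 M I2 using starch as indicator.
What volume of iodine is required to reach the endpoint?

19.42 mL

C6H8O6 + I2 → C6H6O6 + 2 HI
n(C6H8O6) = 0.02525 L × 0.1341 mol/L = 3.386 × 10^-3 mol
n(I2) = 3.386 × 10^-3 mol (1:1 stoichiometry)
V(I2) = 3.386 × 10^-3 mol / 0.1744 mol/L = 0.01942 L = 19.42 mL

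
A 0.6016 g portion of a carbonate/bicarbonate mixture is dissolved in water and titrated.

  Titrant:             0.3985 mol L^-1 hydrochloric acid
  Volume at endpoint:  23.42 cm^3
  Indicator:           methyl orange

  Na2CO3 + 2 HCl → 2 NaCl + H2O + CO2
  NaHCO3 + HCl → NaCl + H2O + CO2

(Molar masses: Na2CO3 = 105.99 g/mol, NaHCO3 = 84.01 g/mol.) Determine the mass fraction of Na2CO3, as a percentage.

n(HCl) = 0.02342 × 0.3985 = 9.333 × 10^-3 mol
Let x = n(Na2CO3), y = n(NaHCO3).
Titrant: 2x + 1y = 9.333 × 10^-3;  mass: 105.99x + 84.01y = 0.6016
Solving, x = 2.941 × 10^-3 mol, y = 3.450 × 10^-3 mol
mass of Na2CO3 = 2.941 × 10^-3 × 105.99 = 0.3118 g
% Na2CO3 = 0.3118 / 0.6016 × 100 = 51.82 %

51.82 %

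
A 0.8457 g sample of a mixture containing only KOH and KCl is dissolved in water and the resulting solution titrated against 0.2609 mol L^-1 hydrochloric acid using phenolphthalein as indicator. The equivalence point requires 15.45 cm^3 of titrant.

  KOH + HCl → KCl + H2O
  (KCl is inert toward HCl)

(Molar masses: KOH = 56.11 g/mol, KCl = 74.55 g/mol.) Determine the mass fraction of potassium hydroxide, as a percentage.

26.74 %

n(HCl) = 0.01545 × 0.2609 = 4.031 × 10^-3 mol
Let x = n(KOH), y = n(KCl).
Titrant: 1x = 4.031 × 10^-3;  mass: 56.11x + 74.55y = 0.8457
Solving, x = 4.031 × 10^-3 mol, y = 8.310 × 10^-3 mol
mass of KOH = 4.031 × 10^-3 × 56.11 = 0.2262 g
% KOH = 0.2262 / 0.8457 × 100 = 26.74 %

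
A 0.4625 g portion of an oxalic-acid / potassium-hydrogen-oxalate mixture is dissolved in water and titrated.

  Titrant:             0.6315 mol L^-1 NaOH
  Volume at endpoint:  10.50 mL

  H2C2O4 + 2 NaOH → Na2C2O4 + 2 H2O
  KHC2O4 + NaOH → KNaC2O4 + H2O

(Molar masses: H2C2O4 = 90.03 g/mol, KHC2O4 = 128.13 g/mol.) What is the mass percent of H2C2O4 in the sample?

n(NaOH) = 0.01050 × 0.6315 = 6.631 × 10^-3 mol
Let x = n(H2C2O4), y = n(KHC2O4).
Titrant: 2x + 1y = 6.631 × 10^-3;  mass: 90.03x + 128.13y = 0.4625
Solving, x = 2.329 × 10^-3 mol, y = 1.973 × 10^-3 mol
mass of H2C2O4 = 2.329 × 10^-3 × 90.03 = 0.2097 g
% H2C2O4 = 0.2097 / 0.4625 × 100 = 45.33 %

45.33 %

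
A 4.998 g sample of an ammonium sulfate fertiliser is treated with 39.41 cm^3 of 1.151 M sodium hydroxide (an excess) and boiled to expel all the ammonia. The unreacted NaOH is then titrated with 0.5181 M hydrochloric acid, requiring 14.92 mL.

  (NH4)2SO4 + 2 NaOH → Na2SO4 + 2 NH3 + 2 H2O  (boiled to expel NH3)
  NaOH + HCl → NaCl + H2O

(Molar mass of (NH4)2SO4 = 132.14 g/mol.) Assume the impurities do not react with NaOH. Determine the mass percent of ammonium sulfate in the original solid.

49.75 %

n(NaOH) added = 0.03941 × 1.151 = 0.04536 mol
n(HCl) used in back-titration = 0.01492 × 0.5181 = 7.730 × 10^-3 mol
n(NaOH) left over = 7.730 × 10^-3 mol (1:1 ratio)
n(NaOH) consumed by analyte = 0.04536 − 7.730 × 10^-3 = 0.03763 mol
From the 1:2 ratio, n((NH4)2SO4) = 1/2 × 0.03763 = 0.01882 mol
mass of (NH4)2SO4 = 0.01882 × 132.14 = 2.486 g
% (NH4)2SO4 = 2.486 / 4.998 × 100 = 49.75 %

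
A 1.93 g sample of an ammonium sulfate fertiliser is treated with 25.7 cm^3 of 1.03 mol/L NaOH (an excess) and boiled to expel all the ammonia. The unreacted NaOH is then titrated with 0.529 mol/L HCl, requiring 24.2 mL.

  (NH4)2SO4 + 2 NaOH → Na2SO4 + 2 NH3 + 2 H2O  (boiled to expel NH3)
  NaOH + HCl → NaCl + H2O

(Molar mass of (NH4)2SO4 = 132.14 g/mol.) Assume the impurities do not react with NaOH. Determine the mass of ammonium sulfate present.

n(NaOH) added = 0.0257 × 1.03 = 0.0265 mol
n(HCl) used in back-titration = 0.0242 × 0.529 = 0.0128 mol
n(NaOH) left over = 0.0128 mol (1:1 ratio)
n(NaOH) consumed by analyte = 0.0265 − 0.0128 = 0.0137 mol
From the 1:2 ratio, n((NH4)2SO4) = 1/2 × 0.0137 = 6.83 × 10^-3 mol
mass of (NH4)2SO4 = 6.83 × 10^-3 × 132.14 = 0.903 g

0.903 g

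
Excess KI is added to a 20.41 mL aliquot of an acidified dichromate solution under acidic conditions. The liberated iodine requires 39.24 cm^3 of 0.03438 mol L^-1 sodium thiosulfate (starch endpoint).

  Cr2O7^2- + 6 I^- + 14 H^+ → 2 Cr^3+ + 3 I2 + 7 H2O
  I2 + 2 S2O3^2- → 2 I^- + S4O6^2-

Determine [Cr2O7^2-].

n(S2O3^2-) = 0.03924 × 0.03438 = 1.349 × 10^-3 mol
n(I2) = n(S2O3^2-)/2 = 6.745 × 10^-4 mol
From the 1:3 ratio, n(Cr2O7^2-) in the aliquot = 1/3 × 6.745 × 10^-4 = 2.248 × 10^-4 mol
[Cr2O7^2-] = 2.248 × 10^-4 / 0.02041 = 0.01102 mol/L

0.01102 mol/L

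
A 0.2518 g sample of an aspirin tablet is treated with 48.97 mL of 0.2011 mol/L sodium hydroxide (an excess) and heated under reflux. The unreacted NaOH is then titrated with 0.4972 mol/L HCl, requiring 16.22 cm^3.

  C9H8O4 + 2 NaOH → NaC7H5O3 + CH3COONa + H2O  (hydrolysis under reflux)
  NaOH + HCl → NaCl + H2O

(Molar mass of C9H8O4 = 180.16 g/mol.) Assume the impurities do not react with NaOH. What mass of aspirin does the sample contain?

n(NaOH) added = 0.04897 × 0.2011 = 9.848 × 10^-3 mol
n(HCl) used in back-titration = 0.01622 × 0.4972 = 8.065 × 10^-3 mol
n(NaOH) left over = 8.065 × 10^-3 mol (1:1 ratio)
n(NaOH) consumed by analyte = 9.848 × 10^-3 − 8.065 × 10^-3 = 1.783 × 10^-3 mol
From the 1:2 ratio, n(C9H8O4) = 1/2 × 1.783 × 10^-3 = 8.916 × 10^-4 mol
mass of C9H8O4 = 8.916 × 10^-4 × 180.16 = 0.1606 g

0.1606 g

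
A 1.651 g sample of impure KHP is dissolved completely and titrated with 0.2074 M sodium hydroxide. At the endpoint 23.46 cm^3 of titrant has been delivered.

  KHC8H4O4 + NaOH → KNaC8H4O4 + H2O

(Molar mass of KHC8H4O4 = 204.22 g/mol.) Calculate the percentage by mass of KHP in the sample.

60.18 %

n(NaOH) = 0.02346 L × 0.2074 mol/L = 4.866 × 10^-3 mol
n(KHC8H4O4) = 4.866 × 10^-3 mol (1:1 ratio)
mass of KHC8H4O4 = 4.866 × 10^-3 × 204.22 g/mol = 0.9937 g
% KHC8H4O4 = 0.9937 / 1.651 × 100 = 60.18 %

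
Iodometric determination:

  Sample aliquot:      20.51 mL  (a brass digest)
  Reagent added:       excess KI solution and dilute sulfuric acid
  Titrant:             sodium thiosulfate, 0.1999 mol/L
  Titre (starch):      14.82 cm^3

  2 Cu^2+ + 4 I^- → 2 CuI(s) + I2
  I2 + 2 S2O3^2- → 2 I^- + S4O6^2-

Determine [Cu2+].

0.1444 mol/L

n(S2O3^2-) = 0.01482 × 0.1999 = 2.963 × 10^-3 mol
n(I2) = n(S2O3^2-)/2 = 1.481 × 10^-3 mol
From the 2:1 ratio, n(Cu2+) in the aliquot = 2/1 × 1.481 × 10^-3 = 2.963 × 10^-3 mol
[Cu2+] = 2.963 × 10^-3 / 0.02051 = 0.1444 mol/L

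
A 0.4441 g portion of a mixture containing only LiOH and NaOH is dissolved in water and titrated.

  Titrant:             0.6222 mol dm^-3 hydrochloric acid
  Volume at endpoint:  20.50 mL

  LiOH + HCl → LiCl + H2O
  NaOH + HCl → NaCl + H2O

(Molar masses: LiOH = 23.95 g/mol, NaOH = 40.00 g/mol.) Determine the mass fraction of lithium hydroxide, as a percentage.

22.21 %

n(HCl) = 0.02050 × 0.6222 = 0.01276 mol
Let x = n(LiOH), y = n(NaOH).
Titrant: 1x + 1y = 0.01276;  mass: 23.95x + 40.00y = 0.4441
Solving, x = 4.119 × 10^-3 mol, y = 8.636 × 10^-3 mol
mass of LiOH = 4.119 × 10^-3 × 23.95 = 0.09864 g
% LiOH = 0.09864 / 0.4441 × 100 = 22.21 %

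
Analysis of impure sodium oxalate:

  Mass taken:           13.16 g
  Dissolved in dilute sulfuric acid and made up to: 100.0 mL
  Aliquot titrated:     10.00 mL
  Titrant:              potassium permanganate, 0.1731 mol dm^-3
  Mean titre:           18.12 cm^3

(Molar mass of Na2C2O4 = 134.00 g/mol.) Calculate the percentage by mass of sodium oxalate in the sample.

2 MnO4^- + 5 C2O4^2- + 16 H^+ → 2 Mn^2+ + 10 CO2 + 8 H2O
n(KMnO4) per titration = 0.01812 × 0.1731 = 3.137 × 10^-3 mol
From the 5:2 ratio, n(Na2C2O4) in each aliquot = 5/2 × 3.137 × 10^-3 = 7.841 × 10^-3 mol
n(Na2C2O4) in the whole flask = 7.841 × 10^-3 × 100.0/10.00 = 0.07841 mol
mass of Na2C2O4 = 0.07841 × 134.00 = 10.51 g
% Na2C2O4 = 10.51 / 13.16 × 100 = 79.84 %

79.84 %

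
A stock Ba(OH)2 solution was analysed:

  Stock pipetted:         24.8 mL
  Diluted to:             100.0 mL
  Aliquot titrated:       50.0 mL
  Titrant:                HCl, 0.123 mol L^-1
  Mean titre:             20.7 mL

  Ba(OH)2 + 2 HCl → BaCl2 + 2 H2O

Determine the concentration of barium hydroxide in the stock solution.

n(HCl) = 0.0207 × 0.123 = 2.55 × 10^-3 mol
From the 1:2 ratio, n(Ba(OH)2) in the aliquot = 1/2 × 2.55 × 10^-3 = 1.27 × 10^-3 mol
[Ba(OH)2]_dilute = 1.27 × 10^-3 / 0.0500 = 0.0255 mol/L
Dilution factor = 100.0 / 24.8 = 4.032
[Ba(OH)2]_stock = 0.0255 × 4.032 = 0.103 mol/L

0.103 mol/L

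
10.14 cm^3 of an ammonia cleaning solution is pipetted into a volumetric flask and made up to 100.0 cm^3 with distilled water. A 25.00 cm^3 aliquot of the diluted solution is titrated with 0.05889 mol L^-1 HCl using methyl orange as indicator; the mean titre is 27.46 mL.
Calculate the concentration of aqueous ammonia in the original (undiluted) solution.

0.6379 mol/L

NH3 + HCl → NH4Cl
n(HCl) = 0.02746 × 0.05889 = 1.617 × 10^-3 mol
n(NH3) in the aliquot = 1.617 × 10^-3 mol (1:1 ratio)
[NH3]_dilute = 1.617 × 10^-3 / 0.02500 = 0.06468 mol/L
Dilution factor = 100.0 / 10.14 = 9.862
[NH3]_stock = 0.06468 × 9.862 = 0.6379 mol/L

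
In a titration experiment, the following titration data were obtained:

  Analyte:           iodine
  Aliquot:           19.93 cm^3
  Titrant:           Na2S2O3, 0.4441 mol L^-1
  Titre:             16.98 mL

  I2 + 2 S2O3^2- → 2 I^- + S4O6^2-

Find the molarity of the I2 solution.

0.1892 mol/L

n(Na2S2O3) = 0.01698 L × 0.4441 mol/L = 7.541 × 10^-3 mol
From the 1:2 mole ratio, n(I2) = 1/2 × 7.541 × 10^-3 = 3.770 × 10^-3 mol
[I2] = 3.770 × 10^-3 mol / 0.01993 L = 0.1892 mol/L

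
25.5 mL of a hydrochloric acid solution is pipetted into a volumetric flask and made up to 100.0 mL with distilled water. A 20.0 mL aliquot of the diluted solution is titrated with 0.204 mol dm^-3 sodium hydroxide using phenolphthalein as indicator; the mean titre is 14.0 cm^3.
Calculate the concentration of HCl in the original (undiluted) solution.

HCl + NaOH → NaCl + H2O
n(NaOH) = 0.0140 × 0.204 = 2.86 × 10^-3 mol
n(HCl) in the aliquot = 2.86 × 10^-3 mol (1:1 ratio)
[HCl]_dilute = 2.86 × 10^-3 / 0.0200 = 0.143 mol/L
Dilution factor = 100.0 / 25.5 = 3.922
[HCl]_stock = 0.143 × 3.922 = 0.560 mol/L

0.560 mol/L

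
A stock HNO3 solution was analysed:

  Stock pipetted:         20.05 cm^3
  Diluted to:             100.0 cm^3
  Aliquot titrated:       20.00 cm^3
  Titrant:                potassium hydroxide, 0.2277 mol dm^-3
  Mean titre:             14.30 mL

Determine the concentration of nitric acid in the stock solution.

HNO3 + KOH → KNO3 + H2O
n(KOH) = 0.01430 × 0.2277 = 3.256 × 10^-3 mol
n(HNO3) in the aliquot = 3.256 × 10^-3 mol (1:1 ratio)
[HNO3]_dilute = 3.256 × 10^-3 / 0.02000 = 0.1628 mol/L
Dilution factor = 100.0 / 20.05 = 4.988
[HNO3]_stock = 0.1628 × 4.988 = 0.8120 mol/L

0.8120 mol/L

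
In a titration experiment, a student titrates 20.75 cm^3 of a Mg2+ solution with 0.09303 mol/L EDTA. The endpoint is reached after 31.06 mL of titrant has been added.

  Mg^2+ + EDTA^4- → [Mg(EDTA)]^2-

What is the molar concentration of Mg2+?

0.1393 mol/L

n(EDTA) = 0.03106 L × 0.09303 mol/L = 2.890 × 10^-3 mol
n(Mg2+) = 2.890 × 10^-3 mol (1:1 mole ratio)
[Mg2+] = 2.890 × 10^-3 mol / 0.02075 L = 0.1393 mol/L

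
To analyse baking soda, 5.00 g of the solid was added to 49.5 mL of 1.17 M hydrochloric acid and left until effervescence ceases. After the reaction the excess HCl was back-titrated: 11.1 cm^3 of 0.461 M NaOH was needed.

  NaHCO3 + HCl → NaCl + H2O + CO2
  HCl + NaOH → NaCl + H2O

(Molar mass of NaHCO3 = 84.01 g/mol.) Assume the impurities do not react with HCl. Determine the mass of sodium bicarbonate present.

4.44 g

n(HCl) added = 0.0495 × 1.17 = 0.0579 mol
n(NaOH) used in back-titration = 0.0111 × 0.461 = 5.12 × 10^-3 mol
n(HCl) left over = 5.12 × 10^-3 mol (1:1 ratio)
n(HCl) consumed by analyte = 0.0579 − 5.12 × 10^-3 = 0.0528 mol
n(NaHCO3) = 0.0528 mol (1:1 ratio)
mass of NaHCO3 = 0.0528 × 84.01 = 4.44 g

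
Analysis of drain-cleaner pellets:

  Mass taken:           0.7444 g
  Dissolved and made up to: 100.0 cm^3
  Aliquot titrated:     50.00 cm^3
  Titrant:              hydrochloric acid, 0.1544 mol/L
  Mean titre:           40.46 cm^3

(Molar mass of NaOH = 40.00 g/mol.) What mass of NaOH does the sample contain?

NaOH + HCl → NaCl + H2O
n(HCl) per titration = 0.04046 × 0.1544 = 6.247 × 10^-3 mol
n(NaOH) in each aliquot = 6.247 × 10^-3 mol (1:1 ratio)
n(NaOH) in the whole flask = 6.247 × 10^-3 × 100.0/50.00 = 0.01249 mol
mass of NaOH = 0.01249 × 40.00 = 0.4998 g

0.4998 g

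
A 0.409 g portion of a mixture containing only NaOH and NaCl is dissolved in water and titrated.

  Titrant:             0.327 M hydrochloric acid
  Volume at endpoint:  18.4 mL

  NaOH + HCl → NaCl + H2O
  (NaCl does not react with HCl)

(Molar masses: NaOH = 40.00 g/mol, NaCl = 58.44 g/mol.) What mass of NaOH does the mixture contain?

n(HCl) = 0.0184 × 0.327 = 6.02 × 10^-3 mol
Let x = n(NaOH), y = n(NaCl).
Titrant: 1x = 6.02 × 10^-3;  mass: 40.00x + 58.44y = 0.409
Solving, x = 6.02 × 10^-3 mol, y = 2.88 × 10^-3 mol
mass of NaOH = 6.02 × 10^-3 × 40.00 = 0.241 g

0.241 g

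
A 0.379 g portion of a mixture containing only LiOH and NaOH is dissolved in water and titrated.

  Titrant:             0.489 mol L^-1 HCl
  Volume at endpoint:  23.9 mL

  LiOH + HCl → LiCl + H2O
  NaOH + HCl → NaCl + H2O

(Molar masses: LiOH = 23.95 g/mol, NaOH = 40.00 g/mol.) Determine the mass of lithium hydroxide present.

0.132 g

n(HCl) = 0.0239 × 0.489 = 0.0117 mol
Let x = n(LiOH), y = n(NaOH).
Titrant: 1x + 1y = 0.0117;  mass: 23.95x + 40.00y = 0.379
Solving, x = 5.51 × 10^-3 mol, y = 6.17 × 10^-3 mol
mass of LiOH = 5.51 × 10^-3 × 23.95 = 0.132 g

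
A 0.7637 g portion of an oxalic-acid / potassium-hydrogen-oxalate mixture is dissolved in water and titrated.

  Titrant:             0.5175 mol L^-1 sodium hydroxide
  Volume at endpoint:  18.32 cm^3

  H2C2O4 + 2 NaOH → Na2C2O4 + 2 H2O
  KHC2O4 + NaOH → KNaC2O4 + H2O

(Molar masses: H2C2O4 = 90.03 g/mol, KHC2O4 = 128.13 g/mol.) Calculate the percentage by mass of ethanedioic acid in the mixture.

n(NaOH) = 0.01832 × 0.5175 = 9.481 × 10^-3 mol
Let x = n(H2C2O4), y = n(KHC2O4).
Titrant: 2x + 1y = 9.481 × 10^-3;  mass: 90.03x + 128.13y = 0.7637
Solving, x = 2.713 × 10^-3 mol, y = 4.054 × 10^-3 mol
mass of H2C2O4 = 2.713 × 10^-3 × 90.03 = 0.2443 g
% H2C2O4 = 0.2443 / 0.7637 × 100 = 31.99 %

31.99 %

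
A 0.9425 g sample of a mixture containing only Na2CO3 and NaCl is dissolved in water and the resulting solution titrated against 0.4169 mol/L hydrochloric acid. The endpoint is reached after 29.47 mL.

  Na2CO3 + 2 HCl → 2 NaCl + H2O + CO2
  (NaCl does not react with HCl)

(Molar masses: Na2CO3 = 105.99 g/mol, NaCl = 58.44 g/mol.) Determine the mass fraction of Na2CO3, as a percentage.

n(HCl) = 0.02947 × 0.4169 = 0.01229 mol
Let x = n(Na2CO3), y = n(NaCl).
Titrant: 2x = 0.01229;  mass: 105.99x + 58.44y = 0.9425
Solving, x = 6.143 × 10^-3 mol, y = 4.986 × 10^-3 mol
mass of Na2CO3 = 6.143 × 10^-3 × 105.99 = 0.6511 g
% Na2CO3 = 0.6511 / 0.9425 × 100 = 69.08 %

69.08 %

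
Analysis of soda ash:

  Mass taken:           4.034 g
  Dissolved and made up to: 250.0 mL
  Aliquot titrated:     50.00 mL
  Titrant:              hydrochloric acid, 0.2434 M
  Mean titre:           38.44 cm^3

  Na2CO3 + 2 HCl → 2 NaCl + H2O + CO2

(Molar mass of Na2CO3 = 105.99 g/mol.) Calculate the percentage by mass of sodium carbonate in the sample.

61.46 %

n(HCl) per titration = 0.03844 × 0.2434 = 9.356 × 10^-3 mol
From the 1:2 ratio, n(Na2CO3) in each aliquot = 1/2 × 9.356 × 10^-3 = 4.678 × 10^-3 mol
n(Na2CO3) in the whole flask = 4.678 × 10^-3 × 250.0/50.00 = 0.02339 mol
mass of Na2CO3 = 0.02339 × 105.99 = 2.479 g
% Na2CO3 = 2.479 / 4.034 × 100 = 61.46 %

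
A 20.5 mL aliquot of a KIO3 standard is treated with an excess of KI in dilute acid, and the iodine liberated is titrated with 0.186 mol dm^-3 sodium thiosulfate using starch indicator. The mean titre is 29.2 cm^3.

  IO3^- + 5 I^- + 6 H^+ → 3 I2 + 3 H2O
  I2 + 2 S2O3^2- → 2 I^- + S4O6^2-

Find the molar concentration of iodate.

n(S2O3^2-) = 0.0292 × 0.186 = 5.43 × 10^-3 mol
n(I2) = n(S2O3^2-)/2 = 2.72 × 10^-3 mol
From the 1:3 ratio, n(IO3^-) in the aliquot = 1/3 × 2.72 × 10^-3 = 9.05 × 10^-4 mol
[IO3^-] = 9.05 × 10^-4 / 0.0205 = 0.0442 mol/L

0.0442 mol/L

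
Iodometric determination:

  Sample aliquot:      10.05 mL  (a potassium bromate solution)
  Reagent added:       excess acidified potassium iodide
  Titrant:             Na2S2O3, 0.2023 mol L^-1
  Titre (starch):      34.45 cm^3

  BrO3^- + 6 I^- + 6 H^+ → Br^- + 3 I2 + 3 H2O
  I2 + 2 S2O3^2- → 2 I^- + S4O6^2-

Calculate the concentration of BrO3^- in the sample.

0.1156 mol/L

n(S2O3^2-) = 0.03445 × 0.2023 = 6.969 × 10^-3 mol
n(I2) = n(S2O3^2-)/2 = 3.485 × 10^-3 mol
From the 1:3 ratio, n(BrO3^-) in the aliquot = 1/3 × 3.485 × 10^-3 = 1.162 × 10^-3 mol
[BrO3^-] = 1.162 × 10^-3 / 0.01005 = 0.1156 mol/L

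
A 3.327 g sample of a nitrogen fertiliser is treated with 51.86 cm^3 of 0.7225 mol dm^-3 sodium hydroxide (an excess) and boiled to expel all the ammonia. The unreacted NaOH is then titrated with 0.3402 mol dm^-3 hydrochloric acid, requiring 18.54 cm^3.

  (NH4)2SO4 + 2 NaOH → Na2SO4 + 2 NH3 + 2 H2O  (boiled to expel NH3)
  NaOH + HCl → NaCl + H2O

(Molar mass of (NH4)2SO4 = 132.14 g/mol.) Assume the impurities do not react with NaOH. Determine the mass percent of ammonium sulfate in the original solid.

n(NaOH) added = 0.05186 × 0.7225 = 0.03747 mol
n(HCl) used in back-titration = 0.01854 × 0.3402 = 6.307 × 10^-3 mol
n(NaOH) left over = 6.307 × 10^-3 mol (1:1 ratio)
n(NaOH) consumed by analyte = 0.03747 − 6.307 × 10^-3 = 0.03116 mol
From the 1:2 ratio, n((NH4)2SO4) = 1/2 × 0.03116 = 0.01558 mol
mass of (NH4)2SO4 = 0.01558 × 132.14 = 2.059 g
% (NH4)2SO4 = 2.059 / 3.327 × 100 = 61.88 %

61.88 %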